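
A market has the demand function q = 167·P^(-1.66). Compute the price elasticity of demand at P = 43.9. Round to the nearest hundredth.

For a Cobb–Douglas (constant-elasticity) form q = A·P^α·…, the elasticity with respect to P equals the exponent α at every point.
Here the exponent on P is -1.66, so the price elasticity of demand is -1.66.

-1.66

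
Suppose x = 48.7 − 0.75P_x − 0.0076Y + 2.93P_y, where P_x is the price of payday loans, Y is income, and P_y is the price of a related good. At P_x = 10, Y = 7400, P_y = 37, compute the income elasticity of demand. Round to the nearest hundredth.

-0.60

Evaluating quantity at (P_x, Y, P_y) gives x = 48.7 − 0.75(10) − 0.0076(7400) + 2.93(37) = 48.7 − 7.5 − 56.24 + 108.41 = 93.37.
∂x/∂Y = −0.0076, so E_I = -0.0076·(7400/93.37) ≈ -0.60.
E_I < 0: inferior good.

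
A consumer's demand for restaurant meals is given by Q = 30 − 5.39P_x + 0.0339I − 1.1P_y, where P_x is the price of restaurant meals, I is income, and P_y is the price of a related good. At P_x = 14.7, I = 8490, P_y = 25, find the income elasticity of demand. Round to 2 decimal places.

1.36

First evaluate Q: 30 − 5.39(14.7) + 0.0339(8490) − 1.1(25) = 30 − 79.233 + 287.811 − 27.5 = 211.078.
∂Q/∂I = +0.0339, so E_I = 0.0339·(8490/211.078) ≈ 1.36.
E_I > 1: normal good (luxury).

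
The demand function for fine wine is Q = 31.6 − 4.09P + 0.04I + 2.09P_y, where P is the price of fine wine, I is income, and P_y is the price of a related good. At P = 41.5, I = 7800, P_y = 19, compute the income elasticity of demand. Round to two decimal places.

Q = 31.6 − 4.09(41.5) + 0.04(7800) + 2.09(19) = 31.6 − 169.735 + 312 + 39.71 = 213.575.
∂Q/∂I = +0.04, so E_I = 0.04·(7800/213.575) ≈ 1.46.
E_I > 1: normal good (luxury).

1.46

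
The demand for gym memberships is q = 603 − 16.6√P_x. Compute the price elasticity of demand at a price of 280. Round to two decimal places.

-0.43

At P_x = 280, q = 325.2289.
dq/dP_x = −16.6/(2√P_x) = −16.6/(2·16.7332).
Point elasticity E = (dq/dP_x)·(P_x/q) = -0.496 × 280/325.2289 ≈ -0.43.
|E| < 1, so demand is inelastic at this price.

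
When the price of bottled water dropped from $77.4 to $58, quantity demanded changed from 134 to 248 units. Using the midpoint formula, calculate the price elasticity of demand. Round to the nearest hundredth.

-2.08

%ΔQ = (248 − 134)/[(134 + 248)/2] = 114/191 ≈ 0.5969.
%ΔP = (58 − 77.4)/[(77.4 + 58)/2] = -19.4/67.7 ≈ -0.2866.
Arc elasticity E = %ΔQ/%ΔP ≈ 0.5969/-0.2866 ≈ -2.08.
|E| > 1: demand is elastic over this range.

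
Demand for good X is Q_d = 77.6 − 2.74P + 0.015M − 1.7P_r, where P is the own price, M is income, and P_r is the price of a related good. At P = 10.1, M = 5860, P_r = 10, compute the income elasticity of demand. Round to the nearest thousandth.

0.727

Evaluating quantity at (P, M, P_r) gives Q_d = 77.6 − 2.74(10.1) + 0.015(5860) − 1.7(10) = 77.6 − 27.674 + 87.9 − 17 = 120.826.
∂Q_d/∂M = +0.015, so E_I = 0.015·(5860/120.826) ≈ 0.727.
E_I ∈ (0,1): normal good (necessity).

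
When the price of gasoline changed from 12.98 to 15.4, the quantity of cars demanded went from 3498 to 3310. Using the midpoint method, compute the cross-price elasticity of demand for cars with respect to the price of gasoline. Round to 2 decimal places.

-0.32

%ΔQ_x = (3310 − 3498)/[(3498+3310)/2] = -188/3404 ≈ -0.0552.
%ΔP_y = (15.4 − 12.98)/[(12.98+15.4)/2] ≈ 0.1705.
E_xy = -0.0552/0.1705 ≈ -0.32.
E_xy < 0, so cars and gasoline are complements.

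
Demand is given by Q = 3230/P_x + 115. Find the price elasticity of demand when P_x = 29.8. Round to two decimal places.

At P_x = 29.8, Q = 223.3893.
dQ/dP_x = −3230/P_x² = −3.6372.
Point elasticity E = (dQ/dP_x)·(P_x/Q) = -3.6372 × 29.8/223.3893 ≈ -0.49.
|E| < 1, so demand is inelastic at this price.

-0.49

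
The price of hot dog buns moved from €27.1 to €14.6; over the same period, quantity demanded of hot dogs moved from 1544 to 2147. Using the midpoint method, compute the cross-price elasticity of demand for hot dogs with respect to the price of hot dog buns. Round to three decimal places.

-0.545

%ΔQ_x = (2147 − 1544)/[(1544+2147)/2] = 603/1845.5 ≈ 0.3267.
%ΔP_y = (14.6 − 27.1)/[(27.1+14.6)/2] ≈ -0.5995.
E_xy = 0.3267/-0.5995 ≈ -0.545.
E_xy < 0, so hot dogs and hot dog buns are complements.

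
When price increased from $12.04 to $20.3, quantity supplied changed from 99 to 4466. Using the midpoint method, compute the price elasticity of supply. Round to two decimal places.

3.75

%ΔQ = (4466 − 99)/[(99 + 4466)/2] = 4367/2282.5 ≈ 1.9133.
%ΔP = (20.3 − 12.04)/[(12.04 + 20.3)/2] = 8.26/16.17 ≈ 0.5108.
Arc elasticity E = %ΔQ/%ΔP ≈ 1.9133/0.5108 ≈ 3.75.
|E| > 1: supply is elastic over this range.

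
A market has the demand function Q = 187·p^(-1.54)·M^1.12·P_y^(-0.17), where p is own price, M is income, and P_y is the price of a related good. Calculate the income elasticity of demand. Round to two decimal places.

For a Cobb–Douglas (constant-elasticity) form Q = A·M^α·…, the elasticity with respect to M equals the exponent α at every point.
Here the exponent on M is 1.12, so the income elasticity of demand is 1.12.

1.12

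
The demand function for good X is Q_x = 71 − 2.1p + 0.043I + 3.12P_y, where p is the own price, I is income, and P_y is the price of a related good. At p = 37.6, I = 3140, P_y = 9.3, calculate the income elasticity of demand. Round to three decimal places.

0.865

Evaluating quantity at (p, I, P_y) gives Q_x = 71 − 2.1(37.6) + 0.043(3140) + 3.12(9.3) = 71 − 78.96 + 135.02 + 29.016 = 156.076.
∂Q_x/∂I = +0.043, so E_I = 0.043·(3140/156.076) ≈ 0.865.
E_I ∈ (0,1): normal good (necessity).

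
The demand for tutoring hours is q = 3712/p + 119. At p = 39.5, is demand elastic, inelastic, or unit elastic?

At p = 39.5, q = 212.9747.
dq/dp = −3712/p² = −2.3791.
Point elasticity E = (dq/dp)·(p/q) = -2.3791 × 39.5/212.9747 ≈ -0.441.
|E| ≈ 0.441 < 1, so demand is inelastic.

inelastic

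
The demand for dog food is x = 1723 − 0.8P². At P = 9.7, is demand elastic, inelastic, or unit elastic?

inelastic

At P = 9.7, x = 1647.728.
dx/dP = −2·0.8·P = −15.52.
Point elasticity E = (dx/dP)·(P/x) = -15.52 × 9.7/1647.728 ≈ -0.091.
|E| ≈ 0.091 < 1, so demand is inelastic.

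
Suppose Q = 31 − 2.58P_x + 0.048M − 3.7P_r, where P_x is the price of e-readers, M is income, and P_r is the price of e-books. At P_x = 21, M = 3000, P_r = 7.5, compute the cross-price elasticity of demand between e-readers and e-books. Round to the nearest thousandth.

-0.298

At the given point, Q = 31 − 2.58(21) + 0.048(3000) − 3.7(7.5) = 31 − 54.18 + 144 − 27.75 = 93.07.
∂Q/∂P_r = −3.7, so E_xy = -3.7·(7.5/93.07) ≈ -0.298.
E_xy < 0: the goods are complements.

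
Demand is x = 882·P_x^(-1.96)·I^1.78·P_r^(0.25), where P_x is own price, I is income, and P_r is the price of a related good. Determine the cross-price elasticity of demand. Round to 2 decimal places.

For a Cobb–Douglas (constant-elasticity) form x = A·P_r^α·…, the elasticity with respect to P_r equals the exponent α at every point.
Here the exponent on P_r is 0.25, so the cross-price elasticity of demand is 0.25.

0.25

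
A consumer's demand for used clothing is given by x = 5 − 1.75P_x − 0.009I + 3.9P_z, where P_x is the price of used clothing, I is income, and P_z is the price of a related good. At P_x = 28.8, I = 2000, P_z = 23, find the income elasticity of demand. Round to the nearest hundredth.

-0.68

Substituting, x = 5 − 1.75(28.8) − 0.009(2000) + 3.9(23) = 5 − 50.4 − 18 + 89.7 = 26.3.
∂x/∂I = −0.009, so E_I = -0.009·(2000/26.3) ≈ -0.68.
E_I < 0: inferior good.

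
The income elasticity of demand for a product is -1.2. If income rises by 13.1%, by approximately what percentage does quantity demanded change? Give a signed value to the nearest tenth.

-15.7

%ΔQ ≈ E × %ΔI = (-1.2) × (13.1%) ≈ -15.7%.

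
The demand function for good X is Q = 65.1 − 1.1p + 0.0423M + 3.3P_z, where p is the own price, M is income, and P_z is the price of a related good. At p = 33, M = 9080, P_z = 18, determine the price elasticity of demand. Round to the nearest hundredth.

Q = 65.1 − 1.1(33) + 0.0423(9080) + 3.3(18) = 65.1 − 36.3 + 384.084 + 59.4 = 472.284.
∂Q/∂p = −1.1, so E_p = (−1.1)·(33/472.284) ≈ -0.08.
|E_p| < 1: demand is inelastic.

-0.08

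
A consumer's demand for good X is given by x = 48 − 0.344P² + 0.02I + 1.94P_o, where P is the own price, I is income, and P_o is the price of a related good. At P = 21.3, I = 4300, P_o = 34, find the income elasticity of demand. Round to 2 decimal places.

First evaluate x: 48 − 0.344(21.3)² + 0.02(4300) + 1.94(34) = 48 − 156.0694 + 86 + 65.96 = 43.8906.
∂x/∂I = +0.02, so E_I = 0.02·(4300/43.8906) ≈ 1.96.
E_I > 1: normal good (luxury).

1.96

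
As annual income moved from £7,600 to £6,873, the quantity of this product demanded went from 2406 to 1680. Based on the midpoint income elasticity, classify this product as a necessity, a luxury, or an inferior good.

luxury

%ΔQ = (1680 − 2406)/[(2406+1680)/2] = -726/2043 ≈ -0.3554.
%ΔI = (6,873 − 7,600)/[(7,600+6,873)/2] = -727/7236.5 ≈ -0.1005.
E_I = %ΔQ/%ΔI ≈ 3.537.
E_I > 1: normal good (luxury).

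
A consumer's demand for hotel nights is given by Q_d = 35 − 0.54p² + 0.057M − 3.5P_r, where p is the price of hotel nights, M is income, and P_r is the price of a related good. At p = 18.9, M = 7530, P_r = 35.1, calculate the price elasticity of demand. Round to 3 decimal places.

-2.598

First evaluate Q_d: 35 − 0.54(18.9)² + 0.057(7530) − 3.5(35.1) = 35 − 192.8934 + 429.21 − 122.85 = 148.4666.
∂Q_d/∂p = −2·0.54·p = -20.412, so E_p = -20.412·(18.9/148.4666) ≈ -2.598.
|E_p| > 1: demand is elastic.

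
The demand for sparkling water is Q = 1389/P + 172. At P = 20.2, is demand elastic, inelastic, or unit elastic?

inelastic

At P = 20.2, Q = 240.7624.
dQ/dP = −1389/P² = −3.4041.
Point elasticity E = (dQ/dP)·(P/Q) = -3.4041 × 20.2/240.7624 ≈ -0.286.
|E| ≈ 0.286 < 1, so demand is inelastic.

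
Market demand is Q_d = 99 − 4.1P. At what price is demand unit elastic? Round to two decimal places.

For linear demand Q_d = a − bP, E = −bP/(a − bP). |E| = 1 ⇒ bP = a − bP ⇒ P = a/(2b).
P = 99/(2·4.1) ≈ 12.07.

12.07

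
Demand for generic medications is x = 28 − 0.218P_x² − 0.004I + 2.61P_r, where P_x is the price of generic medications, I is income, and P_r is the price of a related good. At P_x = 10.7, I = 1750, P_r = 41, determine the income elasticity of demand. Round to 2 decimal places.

Evaluating quantity at (P_x, I, P_r) gives x = 28 − 0.218(10.7)² − 0.004(1750) + 2.61(41) = 28 − 24.9588 − 7 + 107.01 = 103.0512.
∂x/∂I = −0.004, so E_I = -0.004·(1750/103.0512) ≈ -0.07.
E_I < 0: inferior good.

-0.07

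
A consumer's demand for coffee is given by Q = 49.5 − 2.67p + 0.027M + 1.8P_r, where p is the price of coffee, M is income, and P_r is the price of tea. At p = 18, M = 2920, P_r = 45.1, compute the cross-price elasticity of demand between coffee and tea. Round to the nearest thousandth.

Evaluating quantity at (p, M, P_r) gives Q = 49.5 − 2.67(18) + 0.027(2920) + 1.8(45.1) = 49.5 − 48.06 + 78.84 + 81.18 = 161.46.
∂Q/∂P_r = +1.8, so E_xy = 1.8·(45.1/161.46) ≈ 0.503.
E_xy > 0: the goods are substitutes.

0.503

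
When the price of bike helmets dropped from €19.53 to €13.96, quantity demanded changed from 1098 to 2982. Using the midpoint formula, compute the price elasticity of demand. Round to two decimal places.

-2.78

%Δq = (2982 − 1098)/[(1098 + 2982)/2] = 1884/2040 ≈ 0.9235.
%Δp = (13.96 − 19.53)/[(19.53 + 13.96)/2] = -5.57/16.745 ≈ -0.3326.
Arc elasticity E = %Δq/%Δp ≈ 0.9235/-0.3326 ≈ -2.78.
|E| > 1: demand is elastic over this range.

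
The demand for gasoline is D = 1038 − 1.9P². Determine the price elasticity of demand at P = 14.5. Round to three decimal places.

At P = 14.5, D = 638.525.
dD/dP = −2·1.9·P = −55.1.
Point elasticity E = (dD/dP)·(P/D) = -55.1 × 14.5/638.525 ≈ -1.251.
|E| > 1, so demand is elastic at this price.

-1.251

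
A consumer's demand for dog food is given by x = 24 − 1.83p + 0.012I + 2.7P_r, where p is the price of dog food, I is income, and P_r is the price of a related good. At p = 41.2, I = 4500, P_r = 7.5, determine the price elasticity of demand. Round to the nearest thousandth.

At the given point, x = 24 − 1.83(41.2) + 0.012(4500) + 2.7(7.5) = 24 − 75.396 + 54 + 20.25 = 22.854.
∂x/∂p = −1.83, so E_p = (−1.83)·(41.2/22.854) ≈ -3.299.
|E_p| > 1: demand is elastic.

-3.299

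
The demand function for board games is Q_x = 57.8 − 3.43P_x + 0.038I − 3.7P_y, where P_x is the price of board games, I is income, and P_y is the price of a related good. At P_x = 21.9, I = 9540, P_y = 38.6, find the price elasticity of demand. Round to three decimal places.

Substituting, Q_x = 57.8 − 3.43(21.9) + 0.038(9540) − 3.7(38.6) = 57.8 − 75.117 + 362.52 − 142.82 = 202.383.
∂Q_x/∂P_x = −3.43, so E_p = (−3.43)·(21.9/202.383) ≈ -0.371.
|E_p| < 1: demand is inelastic.

-0.371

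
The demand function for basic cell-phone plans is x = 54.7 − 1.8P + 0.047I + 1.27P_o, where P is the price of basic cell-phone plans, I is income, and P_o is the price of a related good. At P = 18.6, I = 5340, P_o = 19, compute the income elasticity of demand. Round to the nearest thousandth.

0.847

First evaluate x: 54.7 − 1.8(18.6) + 0.047(5340) + 1.27(19) = 54.7 − 33.48 + 250.98 + 24.13 = 296.33.
∂x/∂I = +0.047, so E_I = 0.047·(5340/296.33) ≈ 0.847.
E_I ∈ (0,1): normal good (necessity).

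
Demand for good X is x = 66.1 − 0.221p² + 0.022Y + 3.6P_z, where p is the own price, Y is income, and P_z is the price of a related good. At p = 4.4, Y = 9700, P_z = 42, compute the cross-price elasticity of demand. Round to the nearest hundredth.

At the given point, x = 66.1 − 0.221(4.4)² + 0.022(9700) + 3.6(42) = 66.1 − 4.2786 + 213.4 + 151.2 = 426.4214.
∂x/∂P_z = +3.6, so E_xy = 3.6·(42/426.4214) ≈ 0.35.
E_xy > 0: the goods are substitutes.

0.35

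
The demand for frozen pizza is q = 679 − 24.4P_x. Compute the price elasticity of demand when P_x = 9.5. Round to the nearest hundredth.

At P_x = 9.5, q = 447.2.
dq/dP_x = −24.4.
Point elasticity E = (dq/dP_x)·(P_x/q) = -24.4 × 9.5/447.2 ≈ -0.52.
|E| < 1, so demand is inelastic at this price.

-0.52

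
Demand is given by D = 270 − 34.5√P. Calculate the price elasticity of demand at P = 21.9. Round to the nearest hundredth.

-0.74

At P = 21.9, D = 108.5488.
dD/dP = −34.5/(2√P) = −34.5/(2·4.6797).
Point elasticity E = (dD/dP)·(P/D) = -3.6861 × 21.9/108.5488 ≈ -0.74.
|E| < 1, so demand is inelastic at this price.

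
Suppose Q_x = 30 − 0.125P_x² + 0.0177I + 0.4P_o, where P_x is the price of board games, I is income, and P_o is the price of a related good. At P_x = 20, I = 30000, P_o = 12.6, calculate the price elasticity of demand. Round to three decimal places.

First evaluate Q_x: 30 − 0.125(20)² + 0.0177(30000) + 0.4(12.6) = 30 − 50 + 531 + 5.04 = 516.04.
∂Q_x/∂P_x = −2·0.125·P_x = -5, so E_p = -5·(20/516.04) ≈ -0.194.
|E_p| < 1: demand is inelastic.

-0.194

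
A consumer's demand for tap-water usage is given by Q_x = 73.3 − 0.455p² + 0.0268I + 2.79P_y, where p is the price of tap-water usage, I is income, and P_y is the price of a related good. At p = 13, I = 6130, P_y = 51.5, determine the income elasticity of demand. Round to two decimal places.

Q_x = 73.3 − 0.455(13)² + 0.0268(6130) + 2.79(51.5) = 73.3 − 76.895 + 164.284 + 143.685 = 304.374.
∂Q_x/∂I = +0.0268, so E_I = 0.0268·(6130/304.374) ≈ 0.54.
E_I ∈ (0,1): normal good (necessity).

0.54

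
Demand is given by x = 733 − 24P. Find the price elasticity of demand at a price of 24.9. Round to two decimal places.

At P = 24.9, x = 135.4.
dx/dP = −24.
Point elasticity E = (dx/dP)·(P/x) = -24 × 24.9/135.4 ≈ -4.41.
|E| > 1, so demand is elastic at this price.

-4.41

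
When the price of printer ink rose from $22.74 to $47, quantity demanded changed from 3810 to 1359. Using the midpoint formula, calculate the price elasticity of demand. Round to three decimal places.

%Δq = (1359 − 3810)/[(3810 + 1359)/2] = -2451/2584.5 ≈ -0.9483.
%Δp = (47 − 22.74)/[(22.74 + 47)/2] = 24.26/34.87 ≈ 0.6957.
Arc elasticity E = %Δq/%Δp ≈ -0.9483/0.6957 ≈ -1.363.
|E| > 1: demand is elastic over this range.

-1.363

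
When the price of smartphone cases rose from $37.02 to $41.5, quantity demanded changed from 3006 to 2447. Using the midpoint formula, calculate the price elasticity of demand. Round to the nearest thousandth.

%ΔQ = (2447 − 3006)/[(3006 + 2447)/2] = -559/2726.5 ≈ -0.2050.
%ΔP = (41.5 − 37.02)/[(37.02 + 41.5)/2] = 4.48/39.26 ≈ 0.1141.
Arc elasticity E = %ΔQ/%ΔP ≈ -0.2050/0.1141 ≈ -1.797.
|E| > 1: demand is elastic over this range.

-1.797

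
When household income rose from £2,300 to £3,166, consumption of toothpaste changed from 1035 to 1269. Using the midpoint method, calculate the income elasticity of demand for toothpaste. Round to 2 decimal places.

%ΔQ = (1269 − 1035)/[(1035+1269)/2] = 234/1152 ≈ 0.2031.
%ΔI = (3,166 − 2,300)/[(2,300+3,166)/2] = 866/2733 ≈ 0.3169.
E_I = %ΔQ/%ΔI ≈ 0.64.
E_I ∈ (0,1): normal good (necessity).

0.64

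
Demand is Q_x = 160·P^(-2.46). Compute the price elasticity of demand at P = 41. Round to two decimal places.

-2.46

For a Cobb–Douglas (constant-elasticity) form Q_x = A·P^α·…, the elasticity with respect to P equals the exponent α at every point.
Here the exponent on P is -2.46, so the price elasticity of demand is -2.46.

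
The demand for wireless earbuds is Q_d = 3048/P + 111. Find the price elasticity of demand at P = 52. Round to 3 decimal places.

-0.346

At P = 52, Q_d = 169.6154.
dQ_d/dP = −3048/P² = −1.1272.
Point elasticity E = (dQ_d/dP)·(P/Q_d) = -1.1272 × 52/169.6154 ≈ -0.346.
|E| < 1, so demand is inelastic at this price.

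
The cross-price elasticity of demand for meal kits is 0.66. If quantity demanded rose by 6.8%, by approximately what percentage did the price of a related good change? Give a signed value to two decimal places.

10.30

%ΔQ ≈ E × %ΔP_y ⇒ %ΔP_y = %ΔQ / E = (6.8%)/(0.66) ≈ 10.30%.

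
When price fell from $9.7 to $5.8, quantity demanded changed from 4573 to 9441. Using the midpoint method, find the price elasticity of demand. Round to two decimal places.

-1.38

%ΔQ = (9441 − 4573)/[(4573 + 9441)/2] = 4868/7007 ≈ 0.6947.
%ΔP = (5.8 − 9.7)/[(9.7 + 5.8)/2] = -3.9/7.75 ≈ -0.5032.
Arc elasticity E = %ΔQ/%ΔP ≈ 0.6947/-0.5032 ≈ -1.38.
|E| > 1: demand is elastic over this range.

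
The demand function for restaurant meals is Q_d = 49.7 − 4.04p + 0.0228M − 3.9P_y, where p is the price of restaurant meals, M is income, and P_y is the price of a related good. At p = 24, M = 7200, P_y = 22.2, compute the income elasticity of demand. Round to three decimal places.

At the given point, Q_d = 49.7 − 4.04(24) + 0.0228(7200) − 3.9(22.2) = 49.7 − 96.96 + 164.16 − 86.58 = 30.32.
∂Q_d/∂M = +0.0228, so E_I = 0.0228·(7200/30.32) ≈ 5.414.
E_I > 1: normal good (luxury).

5.414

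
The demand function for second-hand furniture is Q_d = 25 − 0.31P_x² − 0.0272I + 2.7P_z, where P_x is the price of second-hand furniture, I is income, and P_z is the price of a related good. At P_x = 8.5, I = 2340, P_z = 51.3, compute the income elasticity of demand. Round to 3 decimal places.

At the given point, Q_d = 25 − 0.31(8.5)² − 0.0272(2340) + 2.7(51.3) = 25 − 22.3975 − 63.648 + 138.51 = 77.4645.
∂Q_d/∂I = −0.0272, so E_I = -0.0272·(2340/77.4645) ≈ -0.822.
E_I < 0: inferior good.

-0.822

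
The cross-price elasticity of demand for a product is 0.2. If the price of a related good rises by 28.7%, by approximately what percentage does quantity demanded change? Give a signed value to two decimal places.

%ΔQ ≈ E × %ΔP_y = (0.2) × (28.7%) = 5.74%.

5.74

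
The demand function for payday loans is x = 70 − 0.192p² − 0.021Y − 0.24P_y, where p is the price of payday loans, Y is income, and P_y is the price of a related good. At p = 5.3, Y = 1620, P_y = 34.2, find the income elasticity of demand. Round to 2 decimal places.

First evaluate x: 70 − 0.192(5.3)² − 0.021(1620) − 0.24(34.2) = 70 − 5.3933 − 34.02 − 8.208 = 22.3787.
∂x/∂Y = −0.021, so E_I = -0.021·(1620/22.3787) ≈ -1.52.
E_I < 0: inferior good.

-1.52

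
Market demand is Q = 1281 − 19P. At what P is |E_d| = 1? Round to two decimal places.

For linear demand Q = a − bP, E = −bP/(a − bP). |E| = 1 ⇒ bP = a − bP ⇒ P = a/(2b).
P = 1281/(2·19) ≈ 33.71.

33.71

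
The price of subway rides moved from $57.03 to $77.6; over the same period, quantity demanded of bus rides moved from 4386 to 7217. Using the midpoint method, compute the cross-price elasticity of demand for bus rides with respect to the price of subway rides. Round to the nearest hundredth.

%ΔQ_x = (7217 − 4386)/[(4386+7217)/2] = 2831/5801.5 ≈ 0.4880.
%ΔP_y = (77.6 − 57.03)/[(57.03+77.6)/2] ≈ 0.3056.
E_xy = 0.4880/0.3056 ≈ 1.60.
E_xy > 0, so bus rides and subway rides are substitutes.

1.60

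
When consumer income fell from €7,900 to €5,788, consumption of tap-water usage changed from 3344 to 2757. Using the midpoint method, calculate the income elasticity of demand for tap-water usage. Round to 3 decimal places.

0.624

%ΔQ = (2757 − 3344)/[(3344+2757)/2] = -587/3050.5 ≈ -0.1924.
%ΔI = (5,788 − 7,900)/[(7,900+5,788)/2] = -2112/6844 ≈ -0.3086.
E_I = %ΔQ/%ΔI ≈ 0.624.
E_I ∈ (0,1): normal good (necessity).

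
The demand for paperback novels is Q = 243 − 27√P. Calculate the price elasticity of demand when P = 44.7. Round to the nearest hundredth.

At P = 44.7, Q = 62.4832.
dQ/dP = −27/(2√P) = −27/(2·6.6858).
Point elasticity E = (dQ/dP)·(P/Q) = -2.0192 × 44.7/62.4832 ≈ -1.44.
|E| > 1, so demand is elastic at this price.

-1.44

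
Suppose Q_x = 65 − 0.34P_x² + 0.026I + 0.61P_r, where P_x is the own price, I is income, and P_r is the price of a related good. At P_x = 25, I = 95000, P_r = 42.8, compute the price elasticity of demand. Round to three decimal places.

-0.181

At the given point, Q_x = 65 − 0.34(25)² + 0.026(95000) + 0.61(42.8) = 65 − 212.5 + 2470 + 26.108 = 2348.608.
∂Q_x/∂P_x = −2·0.34·P_x = -17, so E_p = -17·(25/2348.608) ≈ -0.181.
|E_p| < 1: demand is inelastic.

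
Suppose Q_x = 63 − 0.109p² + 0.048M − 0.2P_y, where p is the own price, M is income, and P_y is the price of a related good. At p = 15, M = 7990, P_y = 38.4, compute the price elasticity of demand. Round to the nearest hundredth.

-0.12

Evaluating quantity at (p, M, P_y) gives Q_x = 63 − 0.109(15)² + 0.048(7990) − 0.2(38.4) = 63 − 24.525 + 383.52 − 7.68 = 414.315.
∂Q_x/∂p = −2·0.109·p = -3.27, so E_p = -3.27·(15/414.315) ≈ -0.12.
|E_p| < 1: demand is inelastic.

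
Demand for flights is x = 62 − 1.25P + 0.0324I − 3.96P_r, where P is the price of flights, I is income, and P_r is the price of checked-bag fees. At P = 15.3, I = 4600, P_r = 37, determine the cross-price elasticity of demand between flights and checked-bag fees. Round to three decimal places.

-3.228

First evaluate x: 62 − 1.25(15.3) + 0.0324(4600) − 3.96(37) = 62 − 19.125 + 149.04 − 146.52 = 45.395.
∂x/∂P_r = −3.96, so E_xy = -3.96·(37/45.395) ≈ -3.228.
E_xy < 0: the goods are complements.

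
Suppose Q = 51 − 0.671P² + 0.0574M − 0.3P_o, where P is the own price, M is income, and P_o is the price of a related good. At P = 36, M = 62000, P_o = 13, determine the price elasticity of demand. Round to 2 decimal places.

-0.64

At the given point, Q = 51 − 0.671(36)² + 0.0574(62000) − 0.3(13) = 51 − 869.616 + 3558.8 − 3.9 = 2736.284.
∂Q/∂P = −2·0.671·P = -48.312, so E_p = -48.312·(36/2736.284) ≈ -0.64.
|E_p| < 1: demand is inelastic.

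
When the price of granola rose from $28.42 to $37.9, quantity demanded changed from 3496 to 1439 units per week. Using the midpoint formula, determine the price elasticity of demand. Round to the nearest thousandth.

-2.916

%Δq = (1439 − 3496)/[(3496 + 1439)/2] = -2057/2467.5 ≈ -0.8336.
%Δp = (37.9 − 28.42)/[(28.42 + 37.9)/2] = 9.48/33.16 ≈ 0.2859.
Arc elasticity E = %Δq/%Δp ≈ -0.8336/0.2859 ≈ -2.916.
|E| > 1: demand is elastic over this range.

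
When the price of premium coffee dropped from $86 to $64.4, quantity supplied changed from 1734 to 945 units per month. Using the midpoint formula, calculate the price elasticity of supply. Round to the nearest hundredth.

2.05

%ΔQ = (945 − 1734)/[(1734 + 945)/2] = -789/1339.5 ≈ -0.5890.
%Δp = (64.4 − 86)/[(86 + 64.4)/2] = -21.6/75.2 ≈ -0.2872.
Arc elasticity E = %ΔQ/%Δp ≈ -0.5890/-0.2872 ≈ 2.05.
|E| > 1: supply is elastic over this range.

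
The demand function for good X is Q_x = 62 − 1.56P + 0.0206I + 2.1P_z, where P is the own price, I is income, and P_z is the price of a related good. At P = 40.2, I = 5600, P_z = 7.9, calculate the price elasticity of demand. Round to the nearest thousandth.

At the given point, Q_x = 62 − 1.56(40.2) + 0.0206(5600) + 2.1(7.9) = 62 − 62.712 + 115.36 + 16.59 = 131.238.
∂Q_x/∂P = −1.56, so E_p = (−1.56)·(40.2/131.238) ≈ -0.478.
|E_p| < 1: demand is inelastic.

-0.478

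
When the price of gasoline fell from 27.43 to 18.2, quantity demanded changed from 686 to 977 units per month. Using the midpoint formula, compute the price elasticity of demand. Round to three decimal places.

-0.865

%Δq = (977 − 686)/[(686 + 977)/2] = 291/831.5 ≈ 0.3500.
%Δp = (18.2 − 27.43)/[(27.43 + 18.2)/2] = -9.23/22.815 ≈ -0.4046.
Arc elasticity E = %Δq/%Δp ≈ 0.3500/-0.4046 ≈ -0.865.
|E| < 1: demand is inelastic over this range.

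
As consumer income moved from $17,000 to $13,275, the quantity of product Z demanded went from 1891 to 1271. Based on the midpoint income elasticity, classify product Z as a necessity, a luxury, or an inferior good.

luxury

%ΔQ = (1271 − 1891)/[(1891+1271)/2] = -620/1581 ≈ -0.3922.
%ΔM = (13,275 − 17,000)/[(17,000+13,275)/2] = -3725/15137.5 ≈ -0.2461.
E_I = %ΔQ/%ΔM ≈ 1.594.
E_I > 1: normal good (luxury).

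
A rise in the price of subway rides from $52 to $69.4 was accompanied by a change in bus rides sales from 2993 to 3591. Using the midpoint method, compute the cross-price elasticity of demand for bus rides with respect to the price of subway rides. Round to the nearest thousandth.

0.634

%ΔQ_x = (3591 − 2993)/[(2993+3591)/2] = 598/3292 ≈ 0.1817.
%ΔP_y = (69.4 − 52)/[(52+69.4)/2] ≈ 0.2867.
E_xy = 0.1817/0.2867 ≈ 0.634.
E_xy > 0, so bus rides and subway rides are substitutes.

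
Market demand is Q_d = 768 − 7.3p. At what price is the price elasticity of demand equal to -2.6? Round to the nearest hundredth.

75.98

Set −bp/(a − bp) = −2.6 ⇒ bp = 2.6(a − bp) ⇒ bp(1+2.6) = 2.6·a.
p = 2.6·768/(7.3·3.6) ≈ 75.98.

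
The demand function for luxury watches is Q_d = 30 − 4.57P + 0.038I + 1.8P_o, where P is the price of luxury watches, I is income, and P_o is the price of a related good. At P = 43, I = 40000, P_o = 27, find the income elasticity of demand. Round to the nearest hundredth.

1.08

Evaluating quantity at (P, I, P_o) gives Q_d = 30 − 4.57(43) + 0.038(40000) + 1.8(27) = 30 − 196.51 + 1520 + 48.6 = 1402.09.
∂Q_d/∂I = +0.038, so E_I = 0.038·(40000/1402.09) ≈ 1.08.
E_I > 1: normal good (luxury).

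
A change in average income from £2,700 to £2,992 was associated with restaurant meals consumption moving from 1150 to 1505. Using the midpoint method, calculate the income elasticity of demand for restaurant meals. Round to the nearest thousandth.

2.606

%ΔQ = (1505 − 1150)/[(1150+1505)/2] = 355/1327.5 ≈ 0.2674.
%ΔI = (2,992 − 2,700)/[(2,700+2,992)/2] = 292/2846 ≈ 0.1026.
E_I = %ΔQ/%ΔI ≈ 2.606.
E_I > 1: normal good (luxury).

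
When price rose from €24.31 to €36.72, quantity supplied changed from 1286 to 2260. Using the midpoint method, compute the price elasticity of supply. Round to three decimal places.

%ΔQ = (2260 − 1286)/[(1286 + 2260)/2] = 974/1773 ≈ 0.5494.
%ΔP = (36.72 − 24.31)/[(24.31 + 36.72)/2] = 12.41/30.515 ≈ 0.4067.
Arc elasticity E = %ΔQ/%ΔP ≈ 0.5494/0.4067 ≈ 1.351.
|E| > 1: supply is elastic over this range.

1.351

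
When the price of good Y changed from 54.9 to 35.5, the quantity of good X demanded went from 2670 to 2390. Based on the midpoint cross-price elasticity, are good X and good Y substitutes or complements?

substitutes

%ΔQ_x = (2390 − 2670)/[(2670+2390)/2] = -280/2530 ≈ -0.1107.
%ΔP_y = (35.5 − 54.9)/[(54.9+35.5)/2] ≈ -0.4292.
E_xy = -0.1107/-0.4292 ≈ 0.258.
E_xy > 0, so the goods are substitutes.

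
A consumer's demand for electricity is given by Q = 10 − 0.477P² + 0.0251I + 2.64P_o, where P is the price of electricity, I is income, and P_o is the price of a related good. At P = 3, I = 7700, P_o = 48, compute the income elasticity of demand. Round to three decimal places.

Substituting, Q = 10 − 0.477(3)² + 0.0251(7700) + 2.64(48) = 10 − 4.293 + 193.27 + 126.72 = 325.697.
∂Q/∂I = +0.0251, so E_I = 0.0251·(7700/325.697) ≈ 0.593.
E_I ∈ (0,1): normal good (necessity).

0.593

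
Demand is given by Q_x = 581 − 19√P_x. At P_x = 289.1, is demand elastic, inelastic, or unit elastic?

inelastic

At P_x = 289.1, Q_x = 257.9441.
dQ_x/dP_x = −19/(2√P_x) = −19/(2·17.0029).
Point elasticity E = (dQ_x/dP_x)·(P_x/Q_x) = -0.5587 × 289.1/257.9441 ≈ -0.626.
|E| ≈ 0.626 < 1, so demand is inelastic.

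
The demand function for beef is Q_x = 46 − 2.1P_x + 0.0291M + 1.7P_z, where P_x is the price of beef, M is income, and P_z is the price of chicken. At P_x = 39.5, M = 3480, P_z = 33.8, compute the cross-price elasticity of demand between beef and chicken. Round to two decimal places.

Evaluating quantity at (P_x, M, P_z) gives Q_x = 46 − 2.1(39.5) + 0.0291(3480) + 1.7(33.8) = 46 − 82.95 + 101.268 + 57.46 = 121.778.
∂Q_x/∂P_z = +1.7, so E_xy = 1.7·(33.8/121.778) ≈ 0.47.
E_xy > 0: the goods are substitutes.

0.47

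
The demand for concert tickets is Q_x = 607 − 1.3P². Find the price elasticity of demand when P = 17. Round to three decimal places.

At P = 17, Q_x = 231.3.
dQ_x/dP = −2·1.3·P = −44.2.
Point elasticity E = (dQ_x/dP)·(P/Q_x) = -44.2 × 17/231.3 ≈ -3.249.
|E| > 1, so demand is elastic at this price.

-3.249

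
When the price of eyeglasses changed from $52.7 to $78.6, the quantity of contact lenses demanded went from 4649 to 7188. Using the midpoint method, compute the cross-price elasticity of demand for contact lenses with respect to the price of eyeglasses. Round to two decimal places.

%ΔQ_x = (7188 − 4649)/[(4649+7188)/2] = 2539/5918.5 ≈ 0.4290.
%ΔP_y = (78.6 − 52.7)/[(52.7+78.6)/2] ≈ 0.3945.
E_xy = 0.4290/0.3945 ≈ 1.09.
E_xy > 0, so contact lenses and eyeglasses are substitutes.

1.09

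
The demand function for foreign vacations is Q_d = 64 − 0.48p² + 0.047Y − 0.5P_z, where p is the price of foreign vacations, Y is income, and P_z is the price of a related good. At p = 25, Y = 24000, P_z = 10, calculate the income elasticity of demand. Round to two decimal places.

Q_d = 64 − 0.48(25)² + 0.047(24000) − 0.5(10) = 64 − 300 + 1128 − 5 = 887.
∂Q_d/∂Y = +0.047, so E_I = 0.047·(24000/887) ≈ 1.27.
E_I > 1: normal good (luxury).

1.27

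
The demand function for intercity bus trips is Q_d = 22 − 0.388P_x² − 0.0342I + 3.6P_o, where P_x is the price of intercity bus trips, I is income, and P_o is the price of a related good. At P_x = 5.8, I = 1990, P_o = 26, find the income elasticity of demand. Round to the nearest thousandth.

-1.973

First evaluate Q_d: 22 − 0.388(5.8)² − 0.0342(1990) + 3.6(26) = 22 − 13.0523 − 68.058 + 93.6 = 34.4897.
∂Q_d/∂I = −0.0342, so E_I = -0.0342·(1990/34.4897) ≈ -1.973.
E_I < 0: inferior good.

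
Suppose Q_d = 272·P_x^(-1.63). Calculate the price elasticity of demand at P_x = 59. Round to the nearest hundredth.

For a Cobb–Douglas (constant-elasticity) form Q_d = A·P_x^α·…, the elasticity with respect to P_x equals the exponent α at every point.
Here the exponent on P_x is -1.63, so the price elasticity of demand is -1.63.

-1.63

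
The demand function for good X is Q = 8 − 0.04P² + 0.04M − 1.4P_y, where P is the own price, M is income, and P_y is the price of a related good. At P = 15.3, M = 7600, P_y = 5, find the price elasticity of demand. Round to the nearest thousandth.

-0.063

Q = 8 − 0.04(15.3)² + 0.04(7600) − 1.4(5) = 8 − 9.3636 + 304 − 7 = 295.6364.
∂Q/∂P = −2·0.04·P = -1.224, so E_p = -1.224·(15.3/295.6364) ≈ -0.063.
|E_p| < 1: demand is inelastic.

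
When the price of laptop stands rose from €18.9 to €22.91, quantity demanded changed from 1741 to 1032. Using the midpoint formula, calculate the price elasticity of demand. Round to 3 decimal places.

%Δq = (1032 − 1741)/[(1741 + 1032)/2] = -709/1386.5 ≈ -0.5114.
%ΔP = (22.91 − 18.9)/[(18.9 + 22.91)/2] = 4.01/20.905 ≈ 0.1918.
Arc elasticity E = %Δq/%ΔP ≈ -0.5114/0.1918 ≈ -2.666.
|E| > 1: demand is elastic over this range.

-2.666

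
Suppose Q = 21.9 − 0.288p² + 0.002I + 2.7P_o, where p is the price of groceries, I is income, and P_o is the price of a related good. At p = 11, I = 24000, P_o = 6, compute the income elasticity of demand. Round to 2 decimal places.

0.94

Substituting, Q = 21.9 − 0.288(11)² + 0.002(24000) + 2.7(6) = 21.9 − 34.848 + 48 + 16.2 = 51.252.
∂Q/∂I = +0.002, so E_I = 0.002·(24000/51.252) ≈ 0.94.
E_I ∈ (0,1): normal good (necessity).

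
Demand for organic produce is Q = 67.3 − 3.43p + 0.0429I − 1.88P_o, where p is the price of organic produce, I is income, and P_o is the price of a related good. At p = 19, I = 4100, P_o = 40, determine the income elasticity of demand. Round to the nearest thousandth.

1.711

Evaluating quantity at (p, I, P_o) gives Q = 67.3 − 3.43(19) + 0.0429(4100) − 1.88(40) = 67.3 − 65.17 + 175.89 − 75.2 = 102.82.
∂Q/∂I = +0.0429, so E_I = 0.0429·(4100/102.82) ≈ 1.711.
E_I > 1: normal good (luxury).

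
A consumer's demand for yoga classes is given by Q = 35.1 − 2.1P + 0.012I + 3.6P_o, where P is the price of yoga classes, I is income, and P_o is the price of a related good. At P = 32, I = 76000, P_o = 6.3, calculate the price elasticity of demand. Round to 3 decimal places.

-0.074

At the given point, Q = 35.1 − 2.1(32) + 0.012(76000) + 3.6(6.3) = 35.1 − 67.2 + 912 + 22.68 = 902.58.
∂Q/∂P = −2.1, so E_p = (−2.1)·(32/902.58) ≈ -0.074.
|E_p| < 1: demand is inelastic.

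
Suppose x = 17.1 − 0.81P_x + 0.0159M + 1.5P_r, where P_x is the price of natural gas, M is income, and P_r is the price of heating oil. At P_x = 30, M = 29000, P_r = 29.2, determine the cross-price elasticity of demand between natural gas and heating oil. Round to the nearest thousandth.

First evaluate x: 17.1 − 0.81(30) + 0.0159(29000) + 1.5(29.2) = 17.1 − 24.3 + 461.1 + 43.8 = 497.7.
∂x/∂P_r = +1.5, so E_xy = 1.5·(29.2/497.7) ≈ 0.088.
E_xy > 0: the goods are substitutes.

0.088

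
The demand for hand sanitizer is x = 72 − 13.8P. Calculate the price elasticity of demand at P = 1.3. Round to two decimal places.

At P = 1.3, x = 54.06.
dx/dP = −13.8.
Point elasticity E = (dx/dP)·(P/x) = -13.8 × 1.3/54.06 ≈ -0.33.
|E| < 1, so demand is inelastic at this price.

-0.33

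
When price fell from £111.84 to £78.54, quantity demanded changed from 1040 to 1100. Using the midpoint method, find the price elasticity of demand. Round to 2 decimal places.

-0.16

%Δq = (1100 − 1040)/[(1040 + 1100)/2] = 60/1070 ≈ 0.0561.
%Δp = (78.54 − 111.84)/[(111.84 + 78.54)/2] = -33.3/95.19 ≈ -0.3498.
Arc elasticity E = %Δq/%Δp ≈ 0.0561/-0.3498 ≈ -0.16.
|E| < 1: demand is inelastic over this range.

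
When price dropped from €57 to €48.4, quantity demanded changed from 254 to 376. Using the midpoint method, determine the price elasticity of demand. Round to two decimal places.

%ΔQ = (376 − 254)/[(254 + 376)/2] = 122/315 ≈ 0.3873.
%ΔP = (48.4 − 57)/[(57 + 48.4)/2] = -8.6/52.7 ≈ -0.1632.
Arc elasticity E = %ΔQ/%ΔP ≈ 0.3873/-0.1632 ≈ -2.37.
|E| > 1: demand is elastic over this range.

-2.37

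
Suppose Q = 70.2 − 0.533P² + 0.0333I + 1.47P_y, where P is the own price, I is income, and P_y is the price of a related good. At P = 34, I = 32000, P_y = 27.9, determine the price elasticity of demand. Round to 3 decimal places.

Evaluating quantity at (P, I, P_y) gives Q = 70.2 − 0.533(34)² + 0.0333(32000) + 1.47(27.9) = 70.2 − 616.148 + 1065.6 + 41.013 = 560.665.
∂Q/∂P = −2·0.533·P = -36.244, so E_p = -36.244·(34/560.665) ≈ -2.198.
|E_p| > 1: demand is elastic.

-2.198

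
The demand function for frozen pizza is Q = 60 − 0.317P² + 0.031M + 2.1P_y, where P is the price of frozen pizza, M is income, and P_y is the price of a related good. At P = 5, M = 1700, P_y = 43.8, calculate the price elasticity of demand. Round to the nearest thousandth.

-0.081

At the given point, Q = 60 − 0.317(5)² + 0.031(1700) + 2.1(43.8) = 60 − 7.925 + 52.7 + 91.98 = 196.755.
∂Q/∂P = −2·0.317·P = -3.17, so E_p = -3.17·(5/196.755) ≈ -0.081.
|E_p| < 1: demand is inelastic.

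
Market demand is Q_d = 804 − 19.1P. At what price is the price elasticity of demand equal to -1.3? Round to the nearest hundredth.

Set −bP/(a − bP) = −1.3 ⇒ bP = 1.3(a − bP) ⇒ bP(1+1.3) = 1.3·a.
P = 1.3·804/(19.1·2.3) ≈ 23.79.

23.79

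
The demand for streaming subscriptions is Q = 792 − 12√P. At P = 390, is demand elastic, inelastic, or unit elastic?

At P = 390, Q = 555.019.
dQ/dP = −12/(2√P) = −12/(2·19.7484).
Point elasticity E = (dQ/dP)·(P/Q) = -0.3038 × 390/555.019 ≈ -0.213.
|E| ≈ 0.213 < 1, so demand is inelastic.

inelastic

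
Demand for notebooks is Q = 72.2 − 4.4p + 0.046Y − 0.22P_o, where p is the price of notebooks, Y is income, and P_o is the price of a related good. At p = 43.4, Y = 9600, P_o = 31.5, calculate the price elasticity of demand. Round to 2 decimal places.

First evaluate Q: 72.2 − 4.4(43.4) + 0.046(9600) − 0.22(31.5) = 72.2 − 190.96 + 441.6 − 6.93 = 315.91.
∂Q/∂p = −4.4, so E_p = (−4.4)·(43.4/315.91) ≈ -0.60.
|E_p| < 1: demand is inelastic.

-0.60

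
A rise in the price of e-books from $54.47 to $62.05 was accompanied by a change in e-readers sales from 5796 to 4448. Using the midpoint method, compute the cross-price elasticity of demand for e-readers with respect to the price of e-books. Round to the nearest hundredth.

%ΔQ_x = (4448 − 5796)/[(5796+4448)/2] = -1348/5122 ≈ -0.2632.
%ΔP_y = (62.05 − 54.47)/[(54.47+62.05)/2] ≈ 0.1301.
E_xy = -0.2632/0.1301 ≈ -2.02.
E_xy < 0, so e-readers and e-books are complements.

-2.02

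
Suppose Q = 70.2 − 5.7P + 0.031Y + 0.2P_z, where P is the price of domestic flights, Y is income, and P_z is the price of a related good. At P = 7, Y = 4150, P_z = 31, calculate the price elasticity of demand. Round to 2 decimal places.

-0.24

First evaluate Q: 70.2 − 5.7(7) + 0.031(4150) + 0.2(31) = 70.2 − 39.9 + 128.65 + 6.2 = 165.15.
∂Q/∂P = −5.7, so E_p = (−5.7)·(7/165.15) ≈ -0.24.
|E_p| < 1: demand is inelastic.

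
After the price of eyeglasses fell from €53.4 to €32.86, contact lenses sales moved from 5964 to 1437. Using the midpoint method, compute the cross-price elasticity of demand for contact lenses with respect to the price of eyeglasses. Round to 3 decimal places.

%ΔQ_x = (1437 − 5964)/[(5964+1437)/2] = -4527/3700.5 ≈ -1.2233.
%ΔP_y = (32.86 − 53.4)/[(53.4+32.86)/2] ≈ -0.4762.
E_xy = -1.2233/-0.4762 ≈ 2.569.
E_xy > 0, so contact lenses and eyeglasses are substitutes.

2.569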